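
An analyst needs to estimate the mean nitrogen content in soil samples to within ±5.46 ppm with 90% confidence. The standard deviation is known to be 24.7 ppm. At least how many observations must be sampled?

56

For a mean, the margin of error is E = z·σ/√n, so n = (zσ/E)².
At 90% confidence, z = 1.645.
n = (1.645 × 24.7 / 5.46)² = 55.38
Round up: n = 56.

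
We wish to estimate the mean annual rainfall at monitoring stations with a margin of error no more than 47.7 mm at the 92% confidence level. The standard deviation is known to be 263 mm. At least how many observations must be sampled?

For a mean, the margin of error is E = z·σ/√n, so n = (zσ/E)².
At 92% confidence, z = 1.751.
n = (1.751 × 263 / 47.7)² = 93.21
Round up: n = 94.

94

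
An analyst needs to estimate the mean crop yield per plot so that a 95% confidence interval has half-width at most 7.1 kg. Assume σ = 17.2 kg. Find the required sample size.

23

For a mean, the margin of error is E = z·σ/√n, so n = (zσ/E)².
At 95% confidence, z = 1.960.
n = (1.960 × 17.2 / 7.1)² = 22.55
Round up: n = 23.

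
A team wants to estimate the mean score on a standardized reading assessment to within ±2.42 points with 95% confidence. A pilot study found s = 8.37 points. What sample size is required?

For a mean, the margin of error is E = z·σ/√n, so n = (zσ/E)².
At 95% confidence, z = 1.960.
n = (1.960 × 8.37 / 2.42)² = 45.95
Round up: n = 46.

n = 46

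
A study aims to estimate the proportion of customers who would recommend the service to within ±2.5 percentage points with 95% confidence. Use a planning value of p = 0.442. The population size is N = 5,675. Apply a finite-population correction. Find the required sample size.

For a proportion with margin E = 0.025 at 95% confidence, z = 1.960.
n = p̂(1−p̂)(z/E)² = 0.442 × 0.558 × (1.960/0.025)² = 1515.96 — call this n₀.
Finite-population correction with N = 5,675: n = n₀ / (1 + (n₀−1)/N) = 1515.96 / 1.267 = 1196.50
Round up: n = 1197.

1197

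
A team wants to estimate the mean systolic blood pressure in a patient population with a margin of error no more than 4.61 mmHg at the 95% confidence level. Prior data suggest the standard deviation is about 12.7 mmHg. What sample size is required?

For a mean, the margin of error is E = z·σ/√n, so n = (zσ/E)².
At 95% confidence, z = 1.960.
n = (1.960 × 12.7 / 4.61)² = 29.16
Round up: n = 30.

30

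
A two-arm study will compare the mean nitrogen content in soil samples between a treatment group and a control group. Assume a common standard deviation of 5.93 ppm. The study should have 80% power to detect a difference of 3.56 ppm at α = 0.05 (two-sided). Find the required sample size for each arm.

44 per group

For two equal groups, n per group = 2·((z_{α/2} + z_β)·σ/δ)².
z_{α/2} = 1.960; z_β = 0.842 (power 80%).
n = 2 × (2.802 × 5.93 / 3.56)² = 2 × 21.78 = 43.56
Round up: n = 44 per group.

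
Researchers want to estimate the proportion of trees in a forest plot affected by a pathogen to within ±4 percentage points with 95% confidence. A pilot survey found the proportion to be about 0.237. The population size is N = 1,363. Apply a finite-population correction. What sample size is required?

330

For a proportion with margin E = 0.04 at 95% confidence, z = 1.960.
n = p̂(1−p̂)(z/E)² = 0.237 × 0.763 × (1.960/0.04)² = 434.18 — call this n₀.
Finite-population correction with N = 1,363: n = n₀ / (1 + (n₀−1)/N) = 434.18 / 1.318 = 329.42
Round up: n = 330.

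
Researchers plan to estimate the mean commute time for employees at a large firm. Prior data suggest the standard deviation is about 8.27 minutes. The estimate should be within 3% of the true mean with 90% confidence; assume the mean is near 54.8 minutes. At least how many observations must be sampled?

69

For a mean, the margin of error is E = z·σ/√n, so n = (zσ/E)².
At 90% confidence, z = 1.645.
E = 3% of 54.8 = 1.644 minutes.
n = (1.645 × 8.27 / 1.644)² = 68.48
Round up: n = 69.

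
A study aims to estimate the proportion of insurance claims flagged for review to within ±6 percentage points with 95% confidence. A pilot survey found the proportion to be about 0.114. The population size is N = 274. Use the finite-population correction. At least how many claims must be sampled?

For a proportion with margin E = 0.06 at 95% confidence, z = 1.960.
n = p̂(1−p̂)(z/E)² = 0.114 × 0.886 × (1.960/0.06)² = 107.78 — call this n₀.
Finite-population correction with N = 274: n = n₀ / (1 + (n₀−1)/N) = 107.78 / 1.39 = 77.54
Round up: n = 78.

78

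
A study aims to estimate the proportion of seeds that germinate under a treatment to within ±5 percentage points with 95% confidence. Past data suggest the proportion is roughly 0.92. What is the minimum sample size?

114

For a proportion with margin E = 0.05 at 95% confidence, z = 1.960.
n = p̂(1−p̂)(z/E)² = 0.92 × 0.08 × (1.960/0.05)² = 113.10
Round up: n = 114.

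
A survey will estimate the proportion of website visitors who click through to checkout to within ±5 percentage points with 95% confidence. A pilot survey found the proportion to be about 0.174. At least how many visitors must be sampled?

221

For a proportion with margin E = 0.05 at 95% confidence, z = 1.960.
n = p̂(1−p̂)(z/E)² = 0.174 × 0.826 × (1.960/0.05)² = 220.85
Round up: n = 221.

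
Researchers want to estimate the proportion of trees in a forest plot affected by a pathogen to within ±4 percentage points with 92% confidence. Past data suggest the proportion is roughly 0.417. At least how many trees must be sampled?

466

For a proportion with margin E = 0.04 at 92% confidence, z = 1.751.
n = p̂(1−p̂)(z/E)² = 0.417 × 0.583 × (1.751/0.04)² = 465.86
Round up: n = 466.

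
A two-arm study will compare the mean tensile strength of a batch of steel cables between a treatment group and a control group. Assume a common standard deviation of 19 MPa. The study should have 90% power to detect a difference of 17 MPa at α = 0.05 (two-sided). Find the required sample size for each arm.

For two equal groups, n per group = 2·((z_{α/2} + z_β)·σ/δ)².
z_{α/2} = 1.960; z_β = 1.282 (power 90%).
n = 2 × (3.242 × 19 / 17)² = 2 × 13.13 = 26.26
Round up: n = 27 per group.

27 per group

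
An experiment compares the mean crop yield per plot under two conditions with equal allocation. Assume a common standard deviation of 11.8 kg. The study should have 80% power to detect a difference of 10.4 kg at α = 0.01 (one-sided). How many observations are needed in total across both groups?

52 total

For two equal groups, n per group = 2·((z_α + z_β)·σ/δ)².
z_α = 2.326; z_β = 0.842 (power 80%).
n = 2 × (3.168 × 11.8 / 10.4)² = 2 × 12.92 = 25.84
Round up: n = 26 per group.
Total across both groups: 2 × 26 = 52.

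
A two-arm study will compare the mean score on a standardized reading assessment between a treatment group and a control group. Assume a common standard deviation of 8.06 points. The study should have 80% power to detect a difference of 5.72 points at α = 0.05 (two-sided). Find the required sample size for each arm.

32 per group

For two equal groups, n per group = 2·((z_{α/2} + z_β)·σ/δ)².
z_{α/2} = 1.960; z_β = 0.842 (power 80%).
n = 2 × (2.802 × 8.06 / 5.72)² = 2 × 15.59 = 31.18
Round up: n = 32 per group.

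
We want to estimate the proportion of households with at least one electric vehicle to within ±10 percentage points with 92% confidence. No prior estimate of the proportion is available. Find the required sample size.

77

For a proportion with margin E = 0.1 at 92% confidence, z = 1.751.
With no prior estimate, use p = 0.5, which maximizes p(1−p) at 0.25.
n = 0.25 × (z/E)² = 0.25 × (1.751/0.1)² = 76.65
Round up: n = 77.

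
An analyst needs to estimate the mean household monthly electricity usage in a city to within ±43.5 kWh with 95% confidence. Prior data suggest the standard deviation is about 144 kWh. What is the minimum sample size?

For a mean, the margin of error is E = z·σ/√n, so n = (zσ/E)².
At 95% confidence, z = 1.960.
n = (1.960 × 144 / 43.5)² = 42.10
Round up: n = 43.

43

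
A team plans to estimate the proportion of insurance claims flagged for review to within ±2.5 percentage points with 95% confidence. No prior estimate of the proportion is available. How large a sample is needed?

1537

For a proportion with margin E = 0.025 at 95% confidence, z = 1.960.
With no prior estimate, use p = 0.5, which maximizes p(1−p) at 0.25.
n = 0.25 × (z/E)² = 0.25 × (1.960/0.025)² = 1536.64
Round up: n = 1537.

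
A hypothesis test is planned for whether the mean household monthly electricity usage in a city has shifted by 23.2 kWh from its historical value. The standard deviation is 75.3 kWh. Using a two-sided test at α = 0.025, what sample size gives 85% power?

For a one-sample z-test, n = ((z_{α/2} + z_β)·σ/δ)².
z_{α/2} = 2.241 (two-sided α = 0.025); z_β = 1.036 (power 85% → β = 0.15).
n = (3.277 × 75.3 / 23.2)² = 113.13
Round up: n = 114.

n = 114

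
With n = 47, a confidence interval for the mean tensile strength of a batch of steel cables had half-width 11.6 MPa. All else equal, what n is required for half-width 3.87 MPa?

423

Margin of error scales as 1/√n, so n₂ = n₁·(E₁/E₂)².
n₂ = 47 × (11.6/3.87)² = 47 × 8.985 = 422.29
Round up: n₂ = 423.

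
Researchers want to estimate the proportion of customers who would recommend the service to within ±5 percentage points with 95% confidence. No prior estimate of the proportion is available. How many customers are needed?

385

For a proportion with margin E = 0.05 at 95% confidence, z = 1.960.
With no prior estimate, use p = 0.5, which maximizes p(1−p) at 0.25.
n = 0.25 × (z/E)² = 0.25 × (1.960/0.05)² = 384.16
Round up: n = 385.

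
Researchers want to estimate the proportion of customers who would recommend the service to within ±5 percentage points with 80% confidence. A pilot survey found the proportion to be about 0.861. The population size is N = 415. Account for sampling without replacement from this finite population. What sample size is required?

For a proportion with margin E = 0.05 at 80% confidence, z = 1.282.
n = p̂(1−p̂)(z/E)² = 0.861 × 0.139 × (1.282/0.05)² = 78.68 — call this n₀.
Finite-population correction with N = 415: n = n₀ / (1 + (n₀−1)/N) = 78.68 / 1.187 = 66.28
Round up: n = 67.

67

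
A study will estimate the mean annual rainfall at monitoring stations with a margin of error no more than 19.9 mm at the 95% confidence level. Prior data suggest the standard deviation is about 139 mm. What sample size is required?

For a mean, the margin of error is E = z·σ/√n, so n = (zσ/E)².
At 95% confidence, z = 1.960.
n = (1.960 × 139 / 19.9)² = 187.43
Round up: n = 188.

188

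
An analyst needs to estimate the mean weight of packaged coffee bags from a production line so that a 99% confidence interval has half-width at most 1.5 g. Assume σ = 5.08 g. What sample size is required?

77

For a mean, the margin of error is E = z·σ/√n, so n = (zσ/E)².
At 99% confidence, z = 2.576.
n = (2.576 × 5.08 / 1.5)² = 76.11
Round up: n = 77.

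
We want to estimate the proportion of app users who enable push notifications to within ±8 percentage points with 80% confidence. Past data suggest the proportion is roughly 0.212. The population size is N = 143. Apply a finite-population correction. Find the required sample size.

n = 34

For a proportion with margin E = 0.08 at 80% confidence, z = 1.282.
n = p̂(1−p̂)(z/E)² = 0.212 × 0.788 × (1.282/0.08)² = 42.90 — call this n₀.
Finite-population correction with N = 143: n = n₀ / (1 + (n₀−1)/N) = 42.90 / 1.293 = 33.18
Round up: n = 34.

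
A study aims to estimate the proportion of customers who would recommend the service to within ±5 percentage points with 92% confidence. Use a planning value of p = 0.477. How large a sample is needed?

306

For a proportion with margin E = 0.05 at 92% confidence, z = 1.751.
n = p̂(1−p̂)(z/E)² = 0.477 × 0.523 × (1.751/0.05)² = 305.95
Round up: n = 306.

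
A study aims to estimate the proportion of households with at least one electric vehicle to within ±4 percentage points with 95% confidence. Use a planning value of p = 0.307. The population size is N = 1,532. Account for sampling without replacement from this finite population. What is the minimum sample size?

384

For a proportion with margin E = 0.04 at 95% confidence, z = 1.960.
n = p̂(1−p̂)(z/E)² = 0.307 × 0.693 × (1.960/0.04)² = 510.82 — call this n₀.
Finite-population correction with N = 1,532: n = n₀ / (1 + (n₀−1)/N) = 510.82 / 1.333 = 383.21
Round up: n = 384.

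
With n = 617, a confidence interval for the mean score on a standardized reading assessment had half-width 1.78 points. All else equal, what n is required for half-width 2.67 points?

Margin of error scales as 1/√n, so n₂ = n₁·(E₁/E₂)².
n₂ = 617 × (1.78/2.67)² = 617 × 0.4444 = 274.19
Round up: n₂ = 275.

275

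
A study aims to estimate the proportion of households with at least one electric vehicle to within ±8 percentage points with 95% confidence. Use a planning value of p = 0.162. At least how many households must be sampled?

82

For a proportion with margin E = 0.08 at 95% confidence, z = 1.960.
n = p̂(1−p̂)(z/E)² = 0.162 × 0.838 × (1.960/0.08)² = 81.49
Round up: n = 82.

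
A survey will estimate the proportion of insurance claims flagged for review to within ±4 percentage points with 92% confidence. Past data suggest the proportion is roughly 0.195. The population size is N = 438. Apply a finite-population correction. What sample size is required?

179

For a proportion with margin E = 0.04 at 92% confidence, z = 1.751.
n = p̂(1−p̂)(z/E)² = 0.195 × 0.805 × (1.751/0.04)² = 300.80 — call this n₀.
Finite-population correction with N = 438: n = n₀ / (1 + (n₀−1)/N) = 300.80 / 1.684 = 178.62
Round up: n = 179.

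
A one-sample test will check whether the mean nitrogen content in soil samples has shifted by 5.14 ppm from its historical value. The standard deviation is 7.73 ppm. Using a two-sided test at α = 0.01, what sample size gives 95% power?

41

For a one-sample z-test, n = ((z_{α/2} + z_β)·σ/δ)².
z_{α/2} = 2.576 (two-sided α = 0.01); z_β = 1.645 (power 95% → β = 0.05).
n = (4.221 × 7.73 / 5.14)² = 40.30
Round up: n = 41.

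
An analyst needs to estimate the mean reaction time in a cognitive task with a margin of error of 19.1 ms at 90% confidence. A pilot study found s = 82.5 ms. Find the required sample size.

51

For a mean, the margin of error is E = z·σ/√n, so n = (zσ/E)².
At 90% confidence, z = 1.645.
n = (1.645 × 82.5 / 19.1)² = 50.49
Round up: n = 51.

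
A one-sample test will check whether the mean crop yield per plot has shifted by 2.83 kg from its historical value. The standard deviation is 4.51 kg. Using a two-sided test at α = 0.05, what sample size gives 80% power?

20

For a one-sample z-test, n = ((z_{α/2} + z_β)·σ/δ)².
z_{α/2} = 1.960 (two-sided α = 0.05); z_β = 0.842 (power 80% → β = 0.2).
n = (2.802 × 4.51 / 2.83)² = 19.94
Round up: n = 20.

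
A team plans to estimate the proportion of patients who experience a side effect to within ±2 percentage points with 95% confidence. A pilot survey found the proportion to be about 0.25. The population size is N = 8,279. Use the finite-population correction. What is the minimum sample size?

1480

For a proportion with margin E = 0.02 at 95% confidence, z = 1.960.
n = p̂(1−p̂)(z/E)² = 0.25 × 0.75 × (1.960/0.02)² = 1800.75 — call this n₀.
Finite-population correction with N = 8,279: n = n₀ / (1 + (n₀−1)/N) = 1800.75 / 1.217 = 1479.66
Round up: n = 1480.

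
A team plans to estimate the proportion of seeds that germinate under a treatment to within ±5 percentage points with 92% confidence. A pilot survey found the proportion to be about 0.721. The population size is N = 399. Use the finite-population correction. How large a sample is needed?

153

For a proportion with margin E = 0.05 at 92% confidence, z = 1.751.
n = p̂(1−p̂)(z/E)² = 0.721 × 0.279 × (1.751/0.05)² = 246.70 — call this n₀.
Finite-population correction with N = 399: n = n₀ / (1 + (n₀−1)/N) = 246.70 / 1.616 = 152.66
Round up: n = 153.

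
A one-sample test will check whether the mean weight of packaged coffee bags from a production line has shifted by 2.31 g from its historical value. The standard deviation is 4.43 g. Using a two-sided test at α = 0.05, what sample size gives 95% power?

For a one-sample z-test, n = ((z_{α/2} + z_β)·σ/δ)².
z_{α/2} = 1.960 (two-sided α = 0.05); z_β = 1.645 (power 95% → β = 0.05).
n = (3.605 × 4.43 / 2.31)² = 47.80
Round up: n = 48.

48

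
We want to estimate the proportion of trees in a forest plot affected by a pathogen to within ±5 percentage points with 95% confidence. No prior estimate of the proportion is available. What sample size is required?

For a proportion with margin E = 0.05 at 95% confidence, z = 1.960.
With no prior estimate, use p = 0.5, which maximizes p(1−p) at 0.25.
n = 0.25 × (z/E)² = 0.25 × (1.960/0.05)² = 384.16
Round up: n = 385.

385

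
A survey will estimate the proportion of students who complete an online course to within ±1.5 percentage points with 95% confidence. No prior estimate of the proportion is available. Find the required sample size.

4269

For a proportion with margin E = 0.015 at 95% confidence, z = 1.960.
With no prior estimate, use p = 0.5, which maximizes p(1−p) at 0.25.
n = 0.25 × (z/E)² = 0.25 × (1.960/0.015)² = 4268.44
Round up: n = 4269.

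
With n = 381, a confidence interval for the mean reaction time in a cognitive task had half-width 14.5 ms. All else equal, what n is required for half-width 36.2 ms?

62

Margin of error scales as 1/√n, so n₂ = n₁·(E₁/E₂)².
n₂ = 381 × (14.5/36.2)² = 381 × 0.1604 = 61.11
Round up: n₂ = 62.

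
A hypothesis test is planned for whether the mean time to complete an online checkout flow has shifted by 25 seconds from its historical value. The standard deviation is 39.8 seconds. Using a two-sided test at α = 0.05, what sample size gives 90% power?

For a one-sample z-test, n = ((z_{α/2} + z_β)·σ/δ)².
z_{α/2} = 1.960 (two-sided α = 0.05); z_β = 1.282 (power 90% → β = 0.1).
n = (3.242 × 39.8 / 25)² = 26.64
Round up: n = 27.

27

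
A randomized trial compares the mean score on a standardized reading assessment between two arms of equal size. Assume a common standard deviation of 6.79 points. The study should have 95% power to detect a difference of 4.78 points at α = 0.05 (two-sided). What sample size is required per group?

For two equal groups, n per group = 2·((z_{α/2} + z_β)·σ/δ)².
z_{α/2} = 1.960; z_β = 1.645 (power 95%).
n = 2 × (3.605 × 6.79 / 4.78)² = 2 × 26.22 = 52.44
Round up: n = 53 per group.

53 per group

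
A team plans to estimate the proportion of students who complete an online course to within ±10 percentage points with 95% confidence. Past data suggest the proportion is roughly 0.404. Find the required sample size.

n = 93

For a proportion with margin E = 0.1 at 95% confidence, z = 1.960.
n = p̂(1−p̂)(z/E)² = 0.404 × 0.596 × (1.960/0.1)² = 92.50
Round up: n = 93.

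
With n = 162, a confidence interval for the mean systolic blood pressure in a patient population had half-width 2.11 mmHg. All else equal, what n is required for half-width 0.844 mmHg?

1013

Margin of error scales as 1/√n, so n₂ = n₁·(E₁/E₂)².
n₂ = 162 × (2.11/0.844)² = 162 × 6.25 = 1012.50
Round up: n₂ = 1013.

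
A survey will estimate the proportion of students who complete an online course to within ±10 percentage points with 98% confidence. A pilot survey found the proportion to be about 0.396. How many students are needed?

For a proportion with margin E = 0.1 at 98% confidence, z = 2.326.
n = p̂(1−p̂)(z/E)² = 0.396 × 0.604 × (2.326/0.1)² = 129.41
Round up: n = 130.

130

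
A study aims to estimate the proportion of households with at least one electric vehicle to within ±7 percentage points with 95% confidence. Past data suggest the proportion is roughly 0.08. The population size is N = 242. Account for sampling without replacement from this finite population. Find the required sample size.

n = 47

For a proportion with margin E = 0.07 at 95% confidence, z = 1.960.
n = p̂(1−p̂)(z/E)² = 0.08 × 0.92 × (1.960/0.07)² = 57.70 — call this n₀.
Finite-population correction with N = 242: n = n₀ / (1 + (n₀−1)/N) = 57.70 / 1.234 = 46.76
Round up: n = 47.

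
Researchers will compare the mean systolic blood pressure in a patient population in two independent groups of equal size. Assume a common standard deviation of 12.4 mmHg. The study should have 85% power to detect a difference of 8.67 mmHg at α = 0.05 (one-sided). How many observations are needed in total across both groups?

For two equal groups, n per group = 2·((z_α + z_β)·σ/δ)².
z_α = 1.645; z_β = 1.036 (power 85%).
n = 2 × (2.681 × 12.4 / 8.67)² = 2 × 14.70 = 29.40
Round up: n = 30 per group.
Total across both groups: 2 × 30 = 60.

60 total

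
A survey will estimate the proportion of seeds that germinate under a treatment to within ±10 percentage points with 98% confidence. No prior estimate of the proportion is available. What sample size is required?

136

For a proportion with margin E = 0.1 at 98% confidence, z = 2.326.
With no prior estimate, use p = 0.5, which maximizes p(1−p) at 0.25.
n = 0.25 × (z/E)² = 0.25 × (2.326/0.1)² = 135.26
Round up: n = 136.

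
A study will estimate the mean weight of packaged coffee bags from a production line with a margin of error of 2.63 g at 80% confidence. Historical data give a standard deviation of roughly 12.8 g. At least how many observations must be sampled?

For a mean, the margin of error is E = z·σ/√n, so n = (zσ/E)².
At 80% confidence, z = 1.282.
n = (1.282 × 12.8 / 2.63)² = 38.93
Round up: n = 39.

39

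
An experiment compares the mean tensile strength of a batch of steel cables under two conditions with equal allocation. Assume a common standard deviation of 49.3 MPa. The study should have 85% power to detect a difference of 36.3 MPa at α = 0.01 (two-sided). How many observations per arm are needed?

49 per group

For two equal groups, n per group = 2·((z_{α/2} + z_β)·σ/δ)².
z_{α/2} = 2.576; z_β = 1.036 (power 85%).
n = 2 × (3.612 × 49.3 / 36.3)² = 2 × 24.06 = 48.12
Round up: n = 49 per group.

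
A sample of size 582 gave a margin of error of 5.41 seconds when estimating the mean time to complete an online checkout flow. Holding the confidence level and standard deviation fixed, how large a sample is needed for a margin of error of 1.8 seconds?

n = 5258

Margin of error scales as 1/√n, so n₂ = n₁·(E₁/E₂)².
n₂ = 582 × (5.41/1.8)² = 582 × 9.033 = 5257.21
Round up: n₂ = 5258.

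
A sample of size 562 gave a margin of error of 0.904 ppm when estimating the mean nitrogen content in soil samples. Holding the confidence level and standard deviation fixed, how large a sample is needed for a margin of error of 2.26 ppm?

90

Margin of error scales as 1/√n, so n₂ = n₁·(E₁/E₂)².
n₂ = 562 × (0.904/2.26)² = 562 × 0.16 = 89.92
Round up: n₂ = 90.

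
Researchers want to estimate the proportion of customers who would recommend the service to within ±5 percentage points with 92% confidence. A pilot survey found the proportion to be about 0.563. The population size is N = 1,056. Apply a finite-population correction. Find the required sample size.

For a proportion with margin E = 0.05 at 92% confidence, z = 1.751.
n = p̂(1−p̂)(z/E)² = 0.563 × 0.437 × (1.751/0.05)² = 301.73 — call this n₀.
Finite-population correction with N = 1,056: n = n₀ / (1 + (n₀−1)/N) = 301.73 / 1.285 = 234.81
Round up: n = 235.

235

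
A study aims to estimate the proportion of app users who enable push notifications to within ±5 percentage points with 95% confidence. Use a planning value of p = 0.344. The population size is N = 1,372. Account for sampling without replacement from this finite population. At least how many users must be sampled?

For a proportion with margin E = 0.05 at 95% confidence, z = 1.960.
n = p̂(1−p̂)(z/E)² = 0.344 × 0.656 × (1.960/0.05)² = 346.76 — call this n₀.
Finite-population correction with N = 1,372: n = n₀ / (1 + (n₀−1)/N) = 346.76 / 1.252 = 276.96
Round up: n = 277.

277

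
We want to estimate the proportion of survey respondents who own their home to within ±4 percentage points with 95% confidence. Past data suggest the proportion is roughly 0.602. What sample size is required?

576

For a proportion with margin E = 0.04 at 95% confidence, z = 1.960.
n = p̂(1−p̂)(z/E)² = 0.602 × 0.398 × (1.960/0.04)² = 575.27
Round up: n = 576.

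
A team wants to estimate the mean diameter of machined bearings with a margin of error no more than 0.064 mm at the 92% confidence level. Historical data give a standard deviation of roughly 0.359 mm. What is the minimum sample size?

For a mean, the margin of error is E = z·σ/√n, so n = (zσ/E)².
At 92% confidence, z = 1.751.
n = (1.751 × 0.359 / 0.064)² = 96.47
Round up: n = 97.

97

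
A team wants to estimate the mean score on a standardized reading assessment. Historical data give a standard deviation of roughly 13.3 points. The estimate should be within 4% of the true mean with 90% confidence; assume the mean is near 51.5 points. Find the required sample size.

113

For a mean, the margin of error is E = z·σ/√n, so n = (zσ/E)².
At 90% confidence, z = 1.645.
E = 4% of 51.5 = 2.06 points.
n = (1.645 × 13.3 / 2.06)² = 112.80
Round up: n = 113.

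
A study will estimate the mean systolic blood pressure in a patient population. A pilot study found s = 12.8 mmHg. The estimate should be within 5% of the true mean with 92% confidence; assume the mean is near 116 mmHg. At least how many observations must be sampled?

15

For a mean, the margin of error is E = z·σ/√n, so n = (zσ/E)².
At 92% confidence, z = 1.751.
E = 5% of 116 = 5.8 mmHg.
n = (1.751 × 12.8 / 5.8)² = 14.93
Round up: n = 15.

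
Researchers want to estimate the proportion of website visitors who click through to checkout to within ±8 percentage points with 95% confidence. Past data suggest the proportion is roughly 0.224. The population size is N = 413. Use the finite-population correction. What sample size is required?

For a proportion with margin E = 0.08 at 95% confidence, z = 1.960.
n = p̂(1−p̂)(z/E)² = 0.224 × 0.776 × (1.960/0.08)² = 104.34 — call this n₀.
Finite-population correction with N = 413: n = n₀ / (1 + (n₀−1)/N) = 104.34 / 1.25 = 83.47
Round up: n = 84.

84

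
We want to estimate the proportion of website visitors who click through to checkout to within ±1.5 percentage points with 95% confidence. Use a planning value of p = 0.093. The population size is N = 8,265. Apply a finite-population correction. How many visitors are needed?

For a proportion with margin E = 0.015 at 95% confidence, z = 1.960.
n = p̂(1−p̂)(z/E)² = 0.093 × 0.907 × (1.960/0.015)² = 1440.19 — call this n₀.
Finite-population correction with N = 8,265: n = n₀ / (1 + (n₀−1)/N) = 1440.19 / 1.174 = 1226.74
Round up: n = 1227.

n = 1227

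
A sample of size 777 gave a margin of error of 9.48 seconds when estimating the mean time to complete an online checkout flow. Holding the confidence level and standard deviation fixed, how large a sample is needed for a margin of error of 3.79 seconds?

n = 4862

Margin of error scales as 1/√n, so n₂ = n₁·(E₁/E₂)².
n₂ = 777 × (9.48/3.79)² = 777 × 6.257 = 4861.69
Round up: n₂ = 4862.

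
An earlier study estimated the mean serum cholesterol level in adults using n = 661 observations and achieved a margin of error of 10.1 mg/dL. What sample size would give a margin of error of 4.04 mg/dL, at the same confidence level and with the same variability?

Margin of error scales as 1/√n, so n₂ = n₁·(E₁/E₂)².
n₂ = 661 × (10.1/4.04)² = 661 × 6.25 = 4131.25
Round up: n₂ = 4132.

4132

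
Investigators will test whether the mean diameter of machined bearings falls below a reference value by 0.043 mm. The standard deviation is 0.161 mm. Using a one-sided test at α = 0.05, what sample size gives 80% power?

n = 87

For a one-sample z-test, n = ((z_α + z_β)·σ/δ)².
z_α = 1.645 (one-sided α = 0.05); z_β = 0.842 (power 80% → β = 0.2).
n = (2.487 × 0.161 / 0.043)² = 86.71
Round up: n = 87.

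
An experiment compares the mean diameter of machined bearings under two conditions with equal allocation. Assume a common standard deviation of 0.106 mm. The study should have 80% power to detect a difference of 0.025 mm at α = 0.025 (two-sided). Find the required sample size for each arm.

342 per group

For two equal groups, n per group = 2·((z_{α/2} + z_β)·σ/δ)².
z_{α/2} = 2.241; z_β = 0.842 (power 80%).
n = 2 × (3.083 × 0.106 / 0.025)² = 2 × 170.88 = 341.76
Round up: n = 342 per group.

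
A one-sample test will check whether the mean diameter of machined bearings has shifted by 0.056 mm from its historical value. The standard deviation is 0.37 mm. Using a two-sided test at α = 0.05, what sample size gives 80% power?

n = 343

For a one-sample z-test, n = ((z_{α/2} + z_β)·σ/δ)².
z_{α/2} = 1.960 (two-sided α = 0.05); z_β = 0.842 (power 80% → β = 0.2).
n = (2.802 × 0.37 / 0.056)² = 342.74
Round up: n = 343.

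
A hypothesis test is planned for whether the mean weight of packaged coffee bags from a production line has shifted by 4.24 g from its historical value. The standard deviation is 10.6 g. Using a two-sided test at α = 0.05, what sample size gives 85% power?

57

For a one-sample z-test, n = ((z_{α/2} + z_β)·σ/δ)².
z_{α/2} = 1.960 (two-sided α = 0.05); z_β = 1.036 (power 85% → β = 0.15).
n = (2.996 × 10.6 / 4.24)² = 56.10
Round up: n = 57.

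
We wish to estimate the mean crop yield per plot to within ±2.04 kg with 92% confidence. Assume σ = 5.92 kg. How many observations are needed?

For a mean, the margin of error is E = z·σ/√n, so n = (zσ/E)².
At 92% confidence, z = 1.751.
n = (1.751 × 5.92 / 2.04)² = 25.82
Round up: n = 26.

26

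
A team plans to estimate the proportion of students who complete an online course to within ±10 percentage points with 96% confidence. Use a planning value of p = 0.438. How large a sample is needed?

For a proportion with margin E = 0.1 at 96% confidence, z = 2.054.
n = p̂(1−p̂)(z/E)² = 0.438 × 0.562 × (2.054/0.1)² = 103.85
Round up: n = 104.

n = 104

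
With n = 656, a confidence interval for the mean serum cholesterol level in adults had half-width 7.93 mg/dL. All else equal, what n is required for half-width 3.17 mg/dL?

Margin of error scales as 1/√n, so n₂ = n₁·(E₁/E₂)².
n₂ = 656 × (7.93/3.17)² = 656 × 6.258 = 4105.25
Round up: n₂ = 4106.

4106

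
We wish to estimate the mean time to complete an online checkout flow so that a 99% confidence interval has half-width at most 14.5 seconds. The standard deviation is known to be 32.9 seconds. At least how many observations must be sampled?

For a mean, the margin of error is E = z·σ/√n, so n = (zσ/E)².
At 99% confidence, z = 2.576.
n = (2.576 × 32.9 / 14.5)² = 34.16
Round up: n = 35.

35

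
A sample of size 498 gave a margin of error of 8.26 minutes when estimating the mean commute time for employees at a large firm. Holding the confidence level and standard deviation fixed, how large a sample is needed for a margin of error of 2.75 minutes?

Margin of error scales as 1/√n, so n₂ = n₁·(E₁/E₂)².
n₂ = 498 × (8.26/2.75)² = 498 × 9.022 = 4492.96
Round up: n₂ = 4493.

4493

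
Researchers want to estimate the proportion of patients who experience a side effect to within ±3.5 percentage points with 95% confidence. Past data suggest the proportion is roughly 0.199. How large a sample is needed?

n = 500

For a proportion with margin E = 0.035 at 95% confidence, z = 1.960.
n = p̂(1−p̂)(z/E)² = 0.199 × 0.801 × (1.960/0.035)² = 499.88
Round up: n = 500.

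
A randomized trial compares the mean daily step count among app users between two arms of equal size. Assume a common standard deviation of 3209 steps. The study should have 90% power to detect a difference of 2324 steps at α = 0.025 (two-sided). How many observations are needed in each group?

For two equal groups, n per group = 2·((z_{α/2} + z_β)·σ/δ)².
z_{α/2} = 2.241; z_β = 1.282 (power 90%).
n = 2 × (3.523 × 3209 / 2324)² = 2 × 23.66 = 47.32
Round up: n = 48 per group.

48 per group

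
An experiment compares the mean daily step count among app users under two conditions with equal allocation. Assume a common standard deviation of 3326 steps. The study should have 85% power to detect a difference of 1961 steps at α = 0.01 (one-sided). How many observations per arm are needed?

66 per group

For two equal groups, n per group = 2·((z_α + z_β)·σ/δ)².
z_α = 2.326; z_β = 1.036 (power 85%).
n = 2 × (3.362 × 3326 / 1961)² = 2 × 32.52 = 65.04
Round up: n = 66 per group.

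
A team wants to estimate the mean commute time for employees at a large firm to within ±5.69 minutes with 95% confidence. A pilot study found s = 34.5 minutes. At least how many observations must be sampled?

For a mean, the margin of error is E = z·σ/√n, so n = (zσ/E)².
At 95% confidence, z = 1.960.
n = (1.960 × 34.5 / 5.69)² = 141.23
Round up: n = 142.

142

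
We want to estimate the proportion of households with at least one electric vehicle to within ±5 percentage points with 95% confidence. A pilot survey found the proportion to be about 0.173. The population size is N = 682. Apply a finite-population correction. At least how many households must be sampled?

For a proportion with margin E = 0.05 at 95% confidence, z = 1.960.
n = p̂(1−p̂)(z/E)² = 0.173 × 0.827 × (1.960/0.05)² = 219.85 — call this n₀.
Finite-population correction with N = 682: n = n₀ / (1 + (n₀−1)/N) = 219.85 / 1.321 = 166.43
Round up: n = 167.

167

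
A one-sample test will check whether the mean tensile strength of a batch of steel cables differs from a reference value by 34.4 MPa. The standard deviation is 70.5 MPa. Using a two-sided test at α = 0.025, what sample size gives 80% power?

For a one-sample z-test, n = ((z_{α/2} + z_β)·σ/δ)².
z_{α/2} = 2.241 (two-sided α = 0.025); z_β = 0.842 (power 80% → β = 0.2).
n = (3.083 × 70.5 / 34.4)² = 39.92
Round up: n = 40.

40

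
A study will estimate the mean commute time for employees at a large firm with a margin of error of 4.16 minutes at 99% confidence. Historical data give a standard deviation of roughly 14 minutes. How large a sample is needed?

For a mean, the margin of error is E = z·σ/√n, so n = (zσ/E)².
At 99% confidence, z = 2.576.
n = (2.576 × 14 / 4.16)² = 75.16
Round up: n = 76.

n = 76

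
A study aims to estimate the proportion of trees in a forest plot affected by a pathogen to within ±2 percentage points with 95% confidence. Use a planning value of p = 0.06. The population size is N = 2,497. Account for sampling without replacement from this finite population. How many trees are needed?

446

For a proportion with margin E = 0.02 at 95% confidence, z = 1.960.
n = p̂(1−p̂)(z/E)² = 0.06 × 0.94 × (1.960/0.02)² = 541.67 — call this n₀.
Finite-population correction with N = 2,497: n = n₀ / (1 + (n₀−1)/N) = 541.67 / 1.217 = 445.09
Round up: n = 446.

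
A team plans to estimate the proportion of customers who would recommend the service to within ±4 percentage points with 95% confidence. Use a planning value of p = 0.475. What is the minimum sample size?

599

For a proportion with margin E = 0.04 at 95% confidence, z = 1.960.
n = p̂(1−p̂)(z/E)² = 0.475 × 0.525 × (1.960/0.04)² = 598.75
Round up: n = 599.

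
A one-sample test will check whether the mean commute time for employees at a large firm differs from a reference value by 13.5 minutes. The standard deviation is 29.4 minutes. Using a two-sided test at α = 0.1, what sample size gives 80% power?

For a one-sample z-test, n = ((z_{α/2} + z_β)·σ/δ)².
z_{α/2} = 1.645 (two-sided α = 0.1); z_β = 0.842 (power 80% → β = 0.2).
n = (2.487 × 29.4 / 13.5)² = 29.33
Round up: n = 30.

30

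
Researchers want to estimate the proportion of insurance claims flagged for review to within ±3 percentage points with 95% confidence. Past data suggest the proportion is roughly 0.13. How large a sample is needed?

For a proportion with margin E = 0.03 at 95% confidence, z = 1.960.
n = p̂(1−p̂)(z/E)² = 0.13 × 0.87 × (1.960/0.03)² = 482.76
Round up: n = 483.

483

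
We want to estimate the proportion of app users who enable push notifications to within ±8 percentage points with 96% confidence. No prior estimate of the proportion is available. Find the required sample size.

165

For a proportion with margin E = 0.08 at 96% confidence, z = 2.054.
With no prior estimate, use p = 0.5, which maximizes p(1−p) at 0.25.
n = 0.25 × (z/E)² = 0.25 × (2.054/0.08)² = 164.80
Round up: n = 165.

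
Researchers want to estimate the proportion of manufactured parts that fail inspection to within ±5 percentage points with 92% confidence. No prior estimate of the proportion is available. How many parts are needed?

307

For a proportion with margin E = 0.05 at 92% confidence, z = 1.751.
With no prior estimate, use p = 0.5, which maximizes p(1−p) at 0.25.
n = 0.25 × (z/E)² = 0.25 × (1.751/0.05)² = 306.60
Round up: n = 307.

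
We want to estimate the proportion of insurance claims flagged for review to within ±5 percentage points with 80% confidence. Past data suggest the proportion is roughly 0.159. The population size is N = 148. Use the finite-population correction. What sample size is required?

n = 56

For a proportion with margin E = 0.05 at 80% confidence, z = 1.282.
n = p̂(1−p̂)(z/E)² = 0.159 × 0.841 × (1.282/0.05)² = 87.91 — call this n₀.
Finite-population correction with N = 148: n = n₀ / (1 + (n₀−1)/N) = 87.91 / 1.587 = 55.39
Round up: n = 56.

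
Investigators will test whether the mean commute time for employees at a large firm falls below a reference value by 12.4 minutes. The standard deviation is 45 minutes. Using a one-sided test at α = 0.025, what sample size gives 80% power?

For a one-sample z-test, n = ((z_α + z_β)·σ/δ)².
z_α = 1.960 (one-sided α = 0.025); z_β = 0.842 (power 80% → β = 0.2).
n = (2.802 × 45 / 12.4)² = 103.40
Round up: n = 104.

104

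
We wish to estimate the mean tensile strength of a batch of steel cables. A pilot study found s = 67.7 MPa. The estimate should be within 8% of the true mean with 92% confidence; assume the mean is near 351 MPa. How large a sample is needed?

18

For a mean, the margin of error is E = z·σ/√n, so n = (zσ/E)².
At 92% confidence, z = 1.751.
E = 8% of 351 = 28.08 MPa.
n = (1.751 × 67.7 / 28.08)² = 17.82
Round up: n = 18.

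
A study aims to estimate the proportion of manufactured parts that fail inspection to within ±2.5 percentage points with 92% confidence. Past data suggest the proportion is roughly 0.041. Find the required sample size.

n = 193

For a proportion with margin E = 0.025 at 92% confidence, z = 1.751.
n = p̂(1−p̂)(z/E)² = 0.041 × 0.959 × (1.751/0.025)² = 192.88
Round up: n = 193.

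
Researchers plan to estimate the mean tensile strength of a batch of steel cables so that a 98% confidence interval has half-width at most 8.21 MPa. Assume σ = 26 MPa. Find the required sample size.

55

For a mean, the margin of error is E = z·σ/√n, so n = (zσ/E)².
At 98% confidence, z = 2.326.
n = (2.326 × 26 / 8.21)² = 54.26
Round up: n = 55.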